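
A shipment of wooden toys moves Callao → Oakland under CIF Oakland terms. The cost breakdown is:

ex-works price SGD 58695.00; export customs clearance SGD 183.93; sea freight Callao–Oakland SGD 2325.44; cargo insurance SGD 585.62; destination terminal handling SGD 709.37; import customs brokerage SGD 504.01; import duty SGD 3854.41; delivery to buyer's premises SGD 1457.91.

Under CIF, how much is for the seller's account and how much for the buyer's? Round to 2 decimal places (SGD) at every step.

Seller: SGD 61789.99; buyer: SGD 6525.70

CIF: the seller pays costs through ocean freight and marine insurance to the destination port.
Seller's account: goods 58695.00 + export clearance 183.93 + freight 2325.44 + insurance 585.62 = 61789.99
Buyer's account: destination terminal 709.37 + brokerage 504.01 + duty 3854.41 + delivery 1457.91 = 6525.70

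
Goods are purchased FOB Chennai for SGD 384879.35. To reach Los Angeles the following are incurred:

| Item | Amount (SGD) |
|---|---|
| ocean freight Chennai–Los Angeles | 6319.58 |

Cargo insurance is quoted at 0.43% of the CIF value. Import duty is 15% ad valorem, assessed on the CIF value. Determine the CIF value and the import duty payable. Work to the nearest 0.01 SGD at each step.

Let C be the CIF value. C = FOB price + freight + 0.43% × C
C − 0.43% × C = 384879.35 + 6319.58
0.9957 × C = 391198.93
C = 391198.93 / 0.9957 = 392888.35
Insurance premium = 0.43% × 392888.35 = 1689.42
Import duty = 392888.35 × 15% = 58933.25

CIF value: SGD 392888.35; import duty: SGD 58933.25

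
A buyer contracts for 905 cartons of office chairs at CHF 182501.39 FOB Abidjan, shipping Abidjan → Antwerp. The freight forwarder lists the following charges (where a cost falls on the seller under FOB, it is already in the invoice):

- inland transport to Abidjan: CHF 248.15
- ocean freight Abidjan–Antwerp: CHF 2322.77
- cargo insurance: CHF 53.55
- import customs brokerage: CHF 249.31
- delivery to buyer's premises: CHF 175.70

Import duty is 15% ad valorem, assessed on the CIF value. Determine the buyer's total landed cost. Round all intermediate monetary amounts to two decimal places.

Total landed cost: CHF 213034.38

FOB: the seller bears costs until goods are on board at the origin port; the buyer bears freight, insurance and all costs thereafter.
Already in the invoice (seller's account under FOB): inland to port — exclude.
CIF value = FOB price + freight + insurance = 182501.39 + 2322.77 + 53.55 = 184877.71
Import duty = 184877.71 × 15% = 27731.66
Buyer bears: freight 2322.77 + insurance 53.55 + brokerage 249.31 + delivery 175.70 + duty 27731.66 = 30532.99
Landed cost = invoice 182501.39 + 30532.99 = 213034.38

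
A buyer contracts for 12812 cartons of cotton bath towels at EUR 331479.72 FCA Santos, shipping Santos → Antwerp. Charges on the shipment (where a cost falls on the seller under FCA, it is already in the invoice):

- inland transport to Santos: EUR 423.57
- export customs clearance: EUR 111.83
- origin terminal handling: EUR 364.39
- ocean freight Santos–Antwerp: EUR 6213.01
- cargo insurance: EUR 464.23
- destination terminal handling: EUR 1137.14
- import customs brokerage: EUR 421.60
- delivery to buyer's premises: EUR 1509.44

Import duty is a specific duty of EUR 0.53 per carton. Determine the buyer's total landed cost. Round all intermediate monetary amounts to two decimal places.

Total landed cost: EUR 348379.89

FCA: the seller delivers export-cleared goods to the carrier; the buyer bears costs from that point.
Already in the invoice (seller's account under FCA): inland to port, export clearance — exclude.
CIF value = FCA price + origin terminal + freight + insurance = 331479.72 + 364.39 + 6213.01 + 464.23 = 338521.35
Import duty = 12812 × 0.53 = 6790.36
Buyer bears: origin terminal 364.39 + freight 6213.01 + insurance 464.23 + destination terminal 1137.14 + brokerage 421.60 + delivery 1509.44 + duty 6790.36 = 16900.17
Landed cost = invoice 331479.72 + 16900.17 = 348379.89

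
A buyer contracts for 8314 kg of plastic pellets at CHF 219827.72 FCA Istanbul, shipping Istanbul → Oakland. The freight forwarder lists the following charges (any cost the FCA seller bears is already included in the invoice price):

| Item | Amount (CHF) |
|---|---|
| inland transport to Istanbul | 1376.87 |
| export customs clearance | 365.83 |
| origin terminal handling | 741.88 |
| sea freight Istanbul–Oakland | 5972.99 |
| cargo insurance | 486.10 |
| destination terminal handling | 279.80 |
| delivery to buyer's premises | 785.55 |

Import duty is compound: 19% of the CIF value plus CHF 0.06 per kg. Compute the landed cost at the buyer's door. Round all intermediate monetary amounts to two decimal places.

FCA: the seller delivers export-cleared goods to the carrier; the buyer bears costs from that point.
Already in the invoice (seller's account under FCA): inland to port, export clearance — exclude.
CIF value = FCA price + origin terminal + freight + insurance = 219827.72 + 741.88 + 5972.99 + 486.10 = 227028.69
Ad valorem component: 227028.69 × 19% = 43135.45
Specific component: 8314 × 0.06 = 498.84
Import duty = 43135.45 + 498.84 = 43634.29
Buyer bears: origin terminal 741.88 + freight 5972.99 + insurance 486.10 + destination terminal 279.80 + delivery 785.55 + duty 43634.29 = 51900.61
Landed cost = invoice 219827.72 + 51900.61 = 271728.33

Total landed cost: CHF 271728.33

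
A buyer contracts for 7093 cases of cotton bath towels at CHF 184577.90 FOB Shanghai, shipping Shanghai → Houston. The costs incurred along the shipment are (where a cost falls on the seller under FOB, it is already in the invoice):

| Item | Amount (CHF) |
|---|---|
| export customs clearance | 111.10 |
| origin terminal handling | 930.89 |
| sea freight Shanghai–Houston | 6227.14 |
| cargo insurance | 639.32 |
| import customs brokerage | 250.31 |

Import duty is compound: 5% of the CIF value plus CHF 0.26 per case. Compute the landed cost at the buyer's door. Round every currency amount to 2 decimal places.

FOB: the seller bears costs until goods are on board at the origin port; the buyer bears freight, insurance and all costs thereafter.
Already in the invoice (seller's account under FOB): export clearance, origin terminal — exclude.
CIF value = FOB price + freight + insurance = 184577.90 + 6227.14 + 639.32 = 191444.36
Ad valorem component: 191444.36 × 5% = 9572.22
Specific component: 7093 × 0.26 = 1844.18
Import duty = 9572.22 + 1844.18 = 11416.40
Buyer bears: freight 6227.14 + insurance 639.32 + brokerage 250.31 + duty 11416.40 = 18533.17
Landed cost = invoice 184577.90 + 18533.17 = 203111.07

Total landed cost: CHF 203111.07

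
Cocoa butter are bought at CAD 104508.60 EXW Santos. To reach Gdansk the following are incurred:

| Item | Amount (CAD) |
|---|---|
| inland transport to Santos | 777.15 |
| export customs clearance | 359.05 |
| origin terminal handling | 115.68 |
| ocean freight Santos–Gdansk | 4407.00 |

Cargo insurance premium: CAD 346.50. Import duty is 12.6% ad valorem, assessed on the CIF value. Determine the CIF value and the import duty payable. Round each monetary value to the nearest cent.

CIF = EXW price + pre-shipment costs + freight + insurance
CIF = 104508.60 + 777.15 + 359.05 + 115.68 + 4407.00 + 346.50 = 110513.98
Import duty = 110513.98 × 12.6% = 13924.76

CIF value: CAD 110513.98; import duty: CAD 13924.76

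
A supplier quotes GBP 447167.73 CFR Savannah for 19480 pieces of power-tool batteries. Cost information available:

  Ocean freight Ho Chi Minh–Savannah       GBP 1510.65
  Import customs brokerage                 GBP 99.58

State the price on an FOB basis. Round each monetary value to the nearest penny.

Not relevant to the conversion: brokerage — on the buyer under both terms; not part of either seller's price.
From CFR to FOB, the seller no longer bears: freight.
FOB price = 447167.73 − 1510.65 = 445657.08

FOB price: GBP 445657.08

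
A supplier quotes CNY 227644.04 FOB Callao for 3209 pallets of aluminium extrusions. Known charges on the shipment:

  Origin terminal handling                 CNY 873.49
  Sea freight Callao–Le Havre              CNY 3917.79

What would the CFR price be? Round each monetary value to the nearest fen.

CFR price: CNY 231561.83

Not relevant to the conversion: origin terminal — on the seller under both FOB and CFR; already in the FOB price and stays in the CFR price.
From FOB to CFR, the seller additionally bears: freight.
CFR price = 227644.04 + 3917.79 = 231561.83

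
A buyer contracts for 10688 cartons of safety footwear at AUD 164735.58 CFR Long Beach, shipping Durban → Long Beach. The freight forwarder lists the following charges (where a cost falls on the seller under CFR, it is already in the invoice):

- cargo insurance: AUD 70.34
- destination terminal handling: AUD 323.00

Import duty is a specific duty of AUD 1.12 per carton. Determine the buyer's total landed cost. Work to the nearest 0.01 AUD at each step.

Total landed cost: AUD 177099.48

CFR: the seller pays costs through ocean freight to the destination port, but not insurance.
CIF value = CFR price + insurance = 164735.58 + 70.34 = 164805.92
Import duty = 10688 × 1.12 = 11970.56
Buyer bears: insurance 70.34 + destination terminal 323.00 + duty 11970.56 = 12363.90
Landed cost = invoice 164735.58 + 12363.90 = 177099.48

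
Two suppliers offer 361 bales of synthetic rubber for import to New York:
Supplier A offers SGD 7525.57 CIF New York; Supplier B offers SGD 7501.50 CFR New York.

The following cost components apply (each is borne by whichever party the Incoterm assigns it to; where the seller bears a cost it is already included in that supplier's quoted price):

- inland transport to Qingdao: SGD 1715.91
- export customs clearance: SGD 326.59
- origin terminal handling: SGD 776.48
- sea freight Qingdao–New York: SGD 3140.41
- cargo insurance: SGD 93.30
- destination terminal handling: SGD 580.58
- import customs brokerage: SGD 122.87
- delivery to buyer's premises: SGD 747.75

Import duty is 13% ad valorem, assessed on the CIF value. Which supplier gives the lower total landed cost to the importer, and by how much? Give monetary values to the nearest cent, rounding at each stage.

Supplier A is cheaper by SGD 78.23

Supplier A (CIF):
The CIF price already equals the CIF value: 7525.57
Import duty = 7525.57 × 13% = 978.32
Buyer bears (A): 580.58 + 122.87 + 747.75 = 1451.20
Landed cost (A) = invoice 7525.57 + 1451.20 + duty 978.32 = 9955.09
Supplier B (CFR):
CIF value = CFR price + insurance = 7501.50 + 93.30 = 7594.80
Import duty = 7594.80 × 13% = 987.32
Buyer bears (B): 93.30 + 580.58 + 122.87 + 747.75 = 1544.50
Landed cost (B) = invoice 7501.50 + 1544.50 + duty 987.32 = 10033.32
Difference = |9955.09 − 10033.32| = 78.23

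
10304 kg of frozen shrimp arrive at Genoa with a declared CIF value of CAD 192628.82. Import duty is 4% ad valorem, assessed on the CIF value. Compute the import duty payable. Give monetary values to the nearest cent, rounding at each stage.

Import duty = 192628.82 × 4% = 7705.15

Import duty: CAD 7705.15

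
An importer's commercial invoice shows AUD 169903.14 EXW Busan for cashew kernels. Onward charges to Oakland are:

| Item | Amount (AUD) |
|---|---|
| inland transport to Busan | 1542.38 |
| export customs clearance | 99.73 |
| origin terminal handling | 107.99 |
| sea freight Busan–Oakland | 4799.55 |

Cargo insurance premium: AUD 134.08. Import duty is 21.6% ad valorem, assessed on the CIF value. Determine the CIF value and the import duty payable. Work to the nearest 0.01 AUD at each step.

CIF = EXW price + pre-shipment costs + freight + insurance
CIF = 169903.14 + 1542.38 + 99.73 + 107.99 + 4799.55 + 134.08 = 176586.87
Import duty = 176586.87 × 21.6% = 38142.76

CIF value: AUD 176586.87; import duty: AUD 38142.76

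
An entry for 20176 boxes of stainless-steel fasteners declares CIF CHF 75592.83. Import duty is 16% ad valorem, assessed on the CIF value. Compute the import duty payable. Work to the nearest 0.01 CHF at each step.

Import duty: CHF 12094.85

Import duty = 75592.83 × 16% = 12094.85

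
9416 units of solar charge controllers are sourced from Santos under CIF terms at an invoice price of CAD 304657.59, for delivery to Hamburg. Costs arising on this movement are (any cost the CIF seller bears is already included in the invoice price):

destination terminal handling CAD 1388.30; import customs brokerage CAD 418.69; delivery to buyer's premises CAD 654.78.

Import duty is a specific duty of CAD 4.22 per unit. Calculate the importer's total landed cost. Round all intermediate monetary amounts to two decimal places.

Total landed cost: CAD 346854.88

CIF: the seller pays costs through ocean freight and marine insurance to the destination port.
The CIF price already equals the CIF value: 304657.59
Import duty = 9416 × 4.22 = 39735.52
Buyer bears: destination terminal 1388.30 + brokerage 418.69 + delivery 654.78 + duty 39735.52 = 42197.29
Landed cost = invoice 304657.59 + 42197.29 = 346854.88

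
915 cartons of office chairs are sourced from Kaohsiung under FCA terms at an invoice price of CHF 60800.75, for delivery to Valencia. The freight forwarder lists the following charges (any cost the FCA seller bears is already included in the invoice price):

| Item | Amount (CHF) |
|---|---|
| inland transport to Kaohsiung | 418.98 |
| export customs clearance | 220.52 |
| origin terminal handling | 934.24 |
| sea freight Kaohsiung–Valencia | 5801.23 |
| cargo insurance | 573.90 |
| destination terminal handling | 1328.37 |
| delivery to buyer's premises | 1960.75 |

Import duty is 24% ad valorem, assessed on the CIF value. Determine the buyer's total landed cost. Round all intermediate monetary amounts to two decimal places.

Total landed cost: CHF 87745.67

FCA: the seller delivers export-cleared goods to the carrier; the buyer bears costs from that point.
Already in the invoice (seller's account under FCA): inland to port, export clearance — exclude.
CIF value = FCA price + origin terminal + freight + insurance = 60800.75 + 934.24 + 5801.23 + 573.90 = 68110.12
Import duty = 68110.12 × 24% = 16346.43
Buyer bears: origin terminal 934.24 + freight 5801.23 + insurance 573.90 + destination terminal 1328.37 + delivery 1960.75 + duty 16346.43 = 26944.92
Landed cost = invoice 60800.75 + 26944.92 = 87745.67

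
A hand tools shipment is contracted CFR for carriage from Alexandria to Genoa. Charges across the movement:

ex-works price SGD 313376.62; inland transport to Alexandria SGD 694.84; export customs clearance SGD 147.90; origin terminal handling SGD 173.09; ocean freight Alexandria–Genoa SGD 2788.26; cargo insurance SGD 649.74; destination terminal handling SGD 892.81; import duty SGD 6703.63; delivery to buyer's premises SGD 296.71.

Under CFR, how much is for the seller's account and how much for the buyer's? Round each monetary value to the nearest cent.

Seller: SGD 317180.71; buyer: SGD 8542.89

CFR: the seller pays costs through ocean freight to the destination port, but not insurance.
Seller's account: goods 313376.62 + inland to port 694.84 + export clearance 147.90 + origin terminal 173.09 + freight 2788.26 = 317180.71
Buyer's account: insurance 649.74 + destination terminal 892.81 + duty 6703.63 + delivery 296.71 = 8542.89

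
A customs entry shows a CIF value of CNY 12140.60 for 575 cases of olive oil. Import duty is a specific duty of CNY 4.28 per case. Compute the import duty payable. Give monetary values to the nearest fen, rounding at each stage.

Import duty: CNY 2461.00

Import duty = 575 × 4.28 = 2461.00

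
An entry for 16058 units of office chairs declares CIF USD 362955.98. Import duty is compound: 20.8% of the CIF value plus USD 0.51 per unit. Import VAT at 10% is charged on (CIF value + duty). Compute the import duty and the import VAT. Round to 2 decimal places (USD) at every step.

Ad valorem component: 362955.98 × 20.8% = 75494.84
Specific component: 16058 × 0.51 = 8189.58
Import duty = 75494.84 + 8189.58 = 83684.42
VAT base = CIF + duty = 362955.98 + 83684.42 = 446640.40
Import VAT = 446640.40 × 10% = 44664.04

Import duty: USD 83684.42; import VAT: USD 44664.04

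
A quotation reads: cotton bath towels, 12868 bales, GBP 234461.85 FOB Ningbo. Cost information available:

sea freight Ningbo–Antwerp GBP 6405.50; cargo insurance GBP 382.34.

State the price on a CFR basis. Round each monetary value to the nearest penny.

CFR price: GBP 240867.35

Not relevant to the conversion: insurance — on the buyer under both terms; not part of either seller's price.
From FOB to CFR, the seller additionally bears: freight.
CFR price = 234461.85 + 6405.50 = 240867.35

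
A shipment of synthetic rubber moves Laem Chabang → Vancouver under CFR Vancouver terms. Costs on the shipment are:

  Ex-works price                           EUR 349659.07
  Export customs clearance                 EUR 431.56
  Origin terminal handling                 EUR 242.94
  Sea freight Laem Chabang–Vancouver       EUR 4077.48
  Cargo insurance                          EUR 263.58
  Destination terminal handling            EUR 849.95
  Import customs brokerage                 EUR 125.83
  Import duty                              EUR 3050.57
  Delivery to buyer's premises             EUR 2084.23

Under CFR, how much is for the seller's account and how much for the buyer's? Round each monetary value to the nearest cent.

Seller: EUR 354411.05; buyer: EUR 6374.16

CFR: the seller pays costs through ocean freight to the destination port, but not insurance.
Seller's account: goods 349659.07 + export clearance 431.56 + origin terminal 242.94 + freight 4077.48 = 354411.05
Buyer's account: insurance 263.58 + destination terminal 849.95 + brokerage 125.83 + duty 3050.57 + delivery 2084.23 = 6374.16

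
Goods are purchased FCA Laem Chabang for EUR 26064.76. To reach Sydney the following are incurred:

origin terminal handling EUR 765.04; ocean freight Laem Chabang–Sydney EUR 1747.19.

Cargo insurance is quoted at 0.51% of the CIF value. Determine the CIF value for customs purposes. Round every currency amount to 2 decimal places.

CIF value: EUR 28723.48

Let C be the CIF value. C = FCA price + pre-shipment costs + freight + 0.51% × C
C − 0.51% × C = 26064.76 + 765.04 + 1747.19
0.9949 × C = 28576.99
C = 28576.99 / 0.9949 = 28723.48
Insurance premium = 0.51% × 28723.48 = 146.49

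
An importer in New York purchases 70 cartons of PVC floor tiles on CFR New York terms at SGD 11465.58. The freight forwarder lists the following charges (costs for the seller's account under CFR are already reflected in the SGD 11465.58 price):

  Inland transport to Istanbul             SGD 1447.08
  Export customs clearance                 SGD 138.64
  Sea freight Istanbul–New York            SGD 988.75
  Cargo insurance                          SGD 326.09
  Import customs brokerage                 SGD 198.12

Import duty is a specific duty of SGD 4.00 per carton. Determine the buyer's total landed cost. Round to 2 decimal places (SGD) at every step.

CFR: the seller pays costs through ocean freight to the destination port, but not insurance.
Already in the invoice (seller's account under CFR): inland to port, export clearance, freight — exclude.
CIF value = CFR price + insurance = 11465.58 + 326.09 = 11791.67
Import duty = 70 × 4.00 = 280.00
Buyer bears: insurance 326.09 + brokerage 198.12 + duty 280.00 = 804.21
Landed cost = invoice 11465.58 + 804.21 = 12269.79

Total landed cost: SGD 12269.79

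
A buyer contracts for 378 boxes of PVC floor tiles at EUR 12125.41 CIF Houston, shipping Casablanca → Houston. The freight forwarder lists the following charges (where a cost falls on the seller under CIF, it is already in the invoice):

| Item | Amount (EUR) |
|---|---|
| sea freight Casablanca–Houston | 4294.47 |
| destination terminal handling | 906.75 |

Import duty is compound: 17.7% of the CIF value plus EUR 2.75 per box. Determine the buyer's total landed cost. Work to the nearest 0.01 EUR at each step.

Total landed cost: EUR 16217.86

CIF: the seller pays costs through ocean freight and marine insurance to the destination port.
Already in the invoice (seller's account under CIF): freight — exclude.
The CIF price already equals the CIF value: 12125.41
Ad valorem component: 12125.41 × 17.7% = 2146.20
Specific component: 378 × 2.75 = 1039.50
Import duty = 2146.20 + 1039.50 = 3185.70
Buyer bears: destination terminal 906.75 + duty 3185.70 = 4092.45
Landed cost = invoice 12125.41 + 4092.45 = 16217.86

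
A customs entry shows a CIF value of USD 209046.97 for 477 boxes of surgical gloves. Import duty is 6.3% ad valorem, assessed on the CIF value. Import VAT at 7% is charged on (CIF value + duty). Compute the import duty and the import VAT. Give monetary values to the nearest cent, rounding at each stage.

Import duty = 209046.97 × 6.3% = 13169.96
VAT base = CIF + duty = 209046.97 + 13169.96 = 222216.93
Import VAT = 222216.93 × 7% = 15555.19

Import duty: USD 13169.96; import VAT: USD 15555.19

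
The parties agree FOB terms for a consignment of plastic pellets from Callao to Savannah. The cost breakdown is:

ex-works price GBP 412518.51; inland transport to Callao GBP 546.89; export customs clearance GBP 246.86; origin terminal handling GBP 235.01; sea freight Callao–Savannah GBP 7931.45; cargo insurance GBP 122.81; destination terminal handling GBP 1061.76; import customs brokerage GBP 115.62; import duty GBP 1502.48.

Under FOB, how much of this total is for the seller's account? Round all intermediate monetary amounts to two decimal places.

Seller's account: GBP 413547.27

FOB: the seller bears costs until goods are on board at the origin port; the buyer bears freight, insurance and all costs thereafter.
Seller's account: goods 412518.51 + inland to port 546.89 + export clearance 246.86 + origin terminal 235.01 = 413547.27
Buyer's account: freight 7931.45 + insurance 122.81 + destination terminal 1061.76 + brokerage 115.62 + duty 1502.48 = 10734.12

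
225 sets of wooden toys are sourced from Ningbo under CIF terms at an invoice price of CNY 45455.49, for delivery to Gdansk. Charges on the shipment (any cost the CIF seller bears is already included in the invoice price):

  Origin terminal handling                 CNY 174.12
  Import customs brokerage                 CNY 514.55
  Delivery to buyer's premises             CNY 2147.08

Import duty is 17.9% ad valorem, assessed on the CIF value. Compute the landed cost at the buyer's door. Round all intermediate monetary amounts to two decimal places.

CIF: the seller pays costs through ocean freight and marine insurance to the destination port.
Already in the invoice (seller's account under CIF): origin terminal — exclude.
The CIF price already equals the CIF value: 45455.49
Import duty = 45455.49 × 17.9% = 8136.53
Buyer bears: brokerage 514.55 + delivery 2147.08 + duty 8136.53 = 10798.16
Landed cost = invoice 45455.49 + 10798.16 = 56253.65

Total landed cost: CNY 56253.65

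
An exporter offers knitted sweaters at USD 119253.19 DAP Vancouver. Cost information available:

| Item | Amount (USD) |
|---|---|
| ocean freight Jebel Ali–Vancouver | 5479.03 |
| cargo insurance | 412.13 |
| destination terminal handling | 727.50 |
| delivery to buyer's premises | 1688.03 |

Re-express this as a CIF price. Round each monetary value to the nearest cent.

CIF price: USD 116837.66

Not relevant to the conversion: freight, insurance — on the seller under both DAP and CIF; already in the DAP price and stays in the CIF price.
From DAP to CIF, the seller no longer bears: destination terminal, delivery.
CIF price = 119253.19 − 727.50 − 1688.03 = 116837.66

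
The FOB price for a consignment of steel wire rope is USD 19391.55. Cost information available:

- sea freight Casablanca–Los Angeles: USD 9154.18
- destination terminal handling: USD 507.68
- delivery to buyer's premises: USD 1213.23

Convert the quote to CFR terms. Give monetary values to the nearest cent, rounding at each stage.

CFR price: USD 28545.73

Not relevant to the conversion: delivery, destination terminal — on the buyer under both terms; not part of either seller's price.
From FOB to CFR, the seller additionally bears: freight.
CFR price = 19391.55 + 9154.18 = 28545.73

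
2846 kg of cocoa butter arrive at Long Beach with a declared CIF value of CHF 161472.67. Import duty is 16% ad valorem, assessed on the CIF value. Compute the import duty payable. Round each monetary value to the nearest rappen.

Import duty: CHF 25835.63

Import duty = 161472.67 × 16% = 25835.63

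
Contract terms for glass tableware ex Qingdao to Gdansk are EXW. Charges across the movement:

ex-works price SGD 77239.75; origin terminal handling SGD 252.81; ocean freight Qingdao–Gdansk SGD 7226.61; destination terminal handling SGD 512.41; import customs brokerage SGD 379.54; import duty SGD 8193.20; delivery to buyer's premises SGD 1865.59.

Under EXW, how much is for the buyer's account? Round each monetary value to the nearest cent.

Buyer's account: SGD 18430.16

EXW: the seller makes goods available at their premises; the buyer bears all onward costs.
Seller's account: goods 77239.75 = 77239.75
Buyer's account: origin terminal 252.81 + freight 7226.61 + destination terminal 512.41 + brokerage 379.54 + duty 8193.20 + delivery 1865.59 = 18430.16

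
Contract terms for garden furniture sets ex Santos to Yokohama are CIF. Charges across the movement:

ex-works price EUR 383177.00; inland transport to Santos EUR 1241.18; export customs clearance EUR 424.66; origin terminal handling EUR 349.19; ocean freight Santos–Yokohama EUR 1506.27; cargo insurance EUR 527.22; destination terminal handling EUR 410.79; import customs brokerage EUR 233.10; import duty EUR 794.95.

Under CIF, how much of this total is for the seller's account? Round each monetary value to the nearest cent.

Seller's account: EUR 387225.52

CIF: the seller pays costs through ocean freight and marine insurance to the destination port.
Seller's account: goods 383177.00 + inland to port 1241.18 + export clearance 424.66 + origin terminal 349.19 + freight 1506.27 + insurance 527.22 = 387225.52
Buyer's account: destination terminal 410.79 + brokerage 233.10 + duty 794.95 = 1438.84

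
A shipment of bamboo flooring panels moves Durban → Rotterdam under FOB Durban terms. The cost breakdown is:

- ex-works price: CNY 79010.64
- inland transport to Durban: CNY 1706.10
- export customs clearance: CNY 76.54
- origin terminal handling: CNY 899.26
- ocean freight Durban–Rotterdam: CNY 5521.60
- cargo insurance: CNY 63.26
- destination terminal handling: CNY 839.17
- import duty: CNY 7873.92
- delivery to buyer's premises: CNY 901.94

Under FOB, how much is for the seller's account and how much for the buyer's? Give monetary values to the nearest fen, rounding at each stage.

FOB: the seller bears costs until goods are on board at the origin port; the buyer bears freight, insurance and all costs thereafter.
Seller's account: goods 79010.64 + inland to port 1706.10 + export clearance 76.54 + origin terminal 899.26 = 81692.54
Buyer's account: freight 5521.60 + insurance 63.26 + destination terminal 839.17 + duty 7873.92 + delivery 901.94 = 15199.89

Seller: CNY 81692.54; buyer: CNY 15199.89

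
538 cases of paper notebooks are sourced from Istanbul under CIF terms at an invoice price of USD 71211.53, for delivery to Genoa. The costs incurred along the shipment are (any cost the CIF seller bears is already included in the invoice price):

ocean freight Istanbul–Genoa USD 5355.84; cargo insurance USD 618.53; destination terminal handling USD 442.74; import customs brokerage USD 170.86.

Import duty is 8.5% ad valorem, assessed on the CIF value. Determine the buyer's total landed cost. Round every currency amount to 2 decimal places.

Total landed cost: USD 77878.11

CIF: the seller pays costs through ocean freight and marine insurance to the destination port.
Already in the invoice (seller's account under CIF): freight, insurance — exclude.
The CIF price already equals the CIF value: 71211.53
Import duty = 71211.53 × 8.5% = 6052.98
Buyer bears: destination terminal 442.74 + brokerage 170.86 + duty 6052.98 = 6666.58
Landed cost = invoice 71211.53 + 6666.58 = 77878.11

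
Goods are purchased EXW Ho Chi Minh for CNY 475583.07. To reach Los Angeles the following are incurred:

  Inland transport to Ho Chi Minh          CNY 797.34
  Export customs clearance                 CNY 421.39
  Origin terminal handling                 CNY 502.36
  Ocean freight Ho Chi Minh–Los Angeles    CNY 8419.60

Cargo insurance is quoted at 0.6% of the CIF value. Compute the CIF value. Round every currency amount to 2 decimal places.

Let C be the CIF value. C = EXW price + pre-shipment costs + freight + 0.6% × C
C − 0.6% × C = 475583.07 + 797.34 + 421.39 + 502.36 + 8419.60
0.994 × C = 485723.76
C = 485723.76 / 0.994 = 488655.69
Insurance premium = 0.6% × 488655.69 = 2931.93

CIF value: CNY 488655.69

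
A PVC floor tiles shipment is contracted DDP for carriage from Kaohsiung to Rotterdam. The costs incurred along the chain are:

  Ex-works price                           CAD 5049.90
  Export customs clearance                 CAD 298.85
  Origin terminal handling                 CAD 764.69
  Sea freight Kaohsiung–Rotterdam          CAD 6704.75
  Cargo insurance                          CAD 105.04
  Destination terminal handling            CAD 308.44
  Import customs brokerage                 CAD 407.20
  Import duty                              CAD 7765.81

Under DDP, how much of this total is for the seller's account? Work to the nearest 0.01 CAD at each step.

Seller's account: CAD 21404.68

DDP: the seller bears all costs including import duty.
Seller's account: goods 5049.90 + export clearance 298.85 + origin terminal 764.69 + freight 6704.75 + insurance 105.04 + destination terminal 308.44 + brokerage 407.20 + duty 7765.81 = 21404.68
Buyer's account: 0.00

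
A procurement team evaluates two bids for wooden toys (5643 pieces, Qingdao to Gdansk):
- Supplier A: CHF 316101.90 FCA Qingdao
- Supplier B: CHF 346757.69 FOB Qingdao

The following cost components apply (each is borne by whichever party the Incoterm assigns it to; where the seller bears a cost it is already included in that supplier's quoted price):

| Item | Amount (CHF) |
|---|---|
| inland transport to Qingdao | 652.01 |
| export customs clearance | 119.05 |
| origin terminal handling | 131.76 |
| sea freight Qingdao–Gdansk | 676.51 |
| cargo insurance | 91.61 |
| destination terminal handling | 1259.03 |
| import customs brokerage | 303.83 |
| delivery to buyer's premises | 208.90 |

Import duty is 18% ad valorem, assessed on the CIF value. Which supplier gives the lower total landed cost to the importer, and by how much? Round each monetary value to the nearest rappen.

Supplier A is cheaper by CHF 36018.36

Supplier A (FCA):
CIF value = FCA price + origin terminal + freight + insurance = 316101.90 + 131.76 + 676.51 + 91.61 = 317001.78
Import duty = 317001.78 × 18% = 57060.32
Buyer bears (A): 131.76 + 676.51 + 91.61 + 1259.03 + 303.83 + 208.90 = 2671.64
Landed cost (A) = invoice 316101.90 + 2671.64 + duty 57060.32 = 375833.86
Supplier B (FOB):
CIF value = FOB price + freight + insurance = 346757.69 + 676.51 + 91.61 = 347525.81
Import duty = 347525.81 × 18% = 62554.65
Buyer bears (B): 676.51 + 91.61 + 1259.03 + 303.83 + 208.90 = 2539.88
Landed cost (B) = invoice 346757.69 + 2539.88 + duty 62554.65 = 411852.22
Difference = |375833.86 − 411852.22| = 36018.36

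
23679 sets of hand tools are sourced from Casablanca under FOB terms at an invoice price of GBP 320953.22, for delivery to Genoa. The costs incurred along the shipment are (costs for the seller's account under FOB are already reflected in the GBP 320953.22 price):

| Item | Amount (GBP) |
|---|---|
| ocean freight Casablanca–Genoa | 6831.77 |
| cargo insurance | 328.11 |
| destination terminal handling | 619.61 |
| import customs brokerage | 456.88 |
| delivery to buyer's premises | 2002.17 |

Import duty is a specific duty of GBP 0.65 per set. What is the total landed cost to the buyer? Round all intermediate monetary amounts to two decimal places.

FOB: the seller bears costs until goods are on board at the origin port; the buyer bears freight, insurance and all costs thereafter.
CIF value = FOB price + freight + insurance = 320953.22 + 6831.77 + 328.11 = 328113.10
Import duty = 23679 × 0.65 = 15391.35
Buyer bears: freight 6831.77 + insurance 328.11 + destination terminal 619.61 + brokerage 456.88 + delivery 2002.17 + duty 15391.35 = 25629.89
Landed cost = invoice 320953.22 + 25629.89 = 346583.11

Total landed cost: GBP 346583.11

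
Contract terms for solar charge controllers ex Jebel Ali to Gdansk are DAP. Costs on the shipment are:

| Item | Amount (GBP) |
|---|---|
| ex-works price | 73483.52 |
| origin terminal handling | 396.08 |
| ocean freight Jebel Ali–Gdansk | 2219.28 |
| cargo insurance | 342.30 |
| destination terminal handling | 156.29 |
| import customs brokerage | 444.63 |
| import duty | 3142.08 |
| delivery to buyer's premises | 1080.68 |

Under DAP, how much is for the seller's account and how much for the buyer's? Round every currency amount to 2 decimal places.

Seller: GBP 77678.15; buyer: GBP 3586.71

DAP: the seller bears all costs to the named destination except import duty and clearance.
Seller's account: goods 73483.52 + origin terminal 396.08 + freight 2219.28 + insurance 342.30 + destination terminal 156.29 + delivery 1080.68 = 77678.15
Buyer's account: brokerage 444.63 + duty 3142.08 = 3586.71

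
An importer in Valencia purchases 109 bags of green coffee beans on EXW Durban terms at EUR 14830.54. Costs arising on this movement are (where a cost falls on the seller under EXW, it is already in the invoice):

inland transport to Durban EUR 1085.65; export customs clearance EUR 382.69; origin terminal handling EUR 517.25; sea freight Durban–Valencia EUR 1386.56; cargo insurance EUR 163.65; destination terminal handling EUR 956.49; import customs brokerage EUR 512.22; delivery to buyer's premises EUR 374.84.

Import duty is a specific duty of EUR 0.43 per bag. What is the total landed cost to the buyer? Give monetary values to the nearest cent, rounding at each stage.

EXW: the seller makes goods available at their premises; the buyer bears all onward costs.
CIF value = EXW price + inland to port + export clearance + origin terminal + freight + insurance = 14830.54 + 1085.65 + 382.69 + 517.25 + 1386.56 + 163.65 = 18366.34
Import duty = 109 × 0.43 = 46.87
Buyer bears: inland to port 1085.65 + export clearance 382.69 + origin terminal 517.25 + freight 1386.56 + insurance 163.65 + destination terminal 956.49 + brokerage 512.22 + delivery 374.84 + duty 46.87 = 5426.22
Landed cost = invoice 14830.54 + 5426.22 = 20256.76

Total landed cost: EUR 20256.76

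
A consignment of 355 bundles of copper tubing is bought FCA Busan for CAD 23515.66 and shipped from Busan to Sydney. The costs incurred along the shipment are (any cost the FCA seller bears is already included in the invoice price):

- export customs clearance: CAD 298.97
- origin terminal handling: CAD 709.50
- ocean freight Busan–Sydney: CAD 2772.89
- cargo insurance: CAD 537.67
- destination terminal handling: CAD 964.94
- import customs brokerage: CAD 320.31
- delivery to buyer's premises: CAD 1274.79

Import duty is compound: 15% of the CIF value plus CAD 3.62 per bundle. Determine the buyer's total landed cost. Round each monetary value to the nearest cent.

FCA: the seller delivers export-cleared goods to the carrier; the buyer bears costs from that point.
Already in the invoice (seller's account under FCA): export clearance — exclude.
CIF value = FCA price + origin terminal + freight + insurance = 23515.66 + 709.50 + 2772.89 + 537.67 = 27535.72
Ad valorem component: 27535.72 × 15% = 4130.36
Specific component: 355 × 3.62 = 1285.10
Import duty = 4130.36 + 1285.10 = 5415.46
Buyer bears: origin terminal 709.50 + freight 2772.89 + insurance 537.67 + destination terminal 964.94 + brokerage 320.31 + delivery 1274.79 + duty 5415.46 = 11995.56
Landed cost = invoice 23515.66 + 11995.56 = 35511.22

Total landed cost: CAD 35511.22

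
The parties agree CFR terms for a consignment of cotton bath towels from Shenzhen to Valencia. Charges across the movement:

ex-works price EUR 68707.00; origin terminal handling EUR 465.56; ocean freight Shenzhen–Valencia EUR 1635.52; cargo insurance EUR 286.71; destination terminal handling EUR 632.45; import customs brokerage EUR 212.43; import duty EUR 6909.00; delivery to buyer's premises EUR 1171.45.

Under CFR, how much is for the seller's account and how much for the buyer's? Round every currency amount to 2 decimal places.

CFR: the seller pays costs through ocean freight to the destination port, but not insurance.
Seller's account: goods 68707.00 + origin terminal 465.56 + freight 1635.52 = 70808.08
Buyer's account: insurance 286.71 + destination terminal 632.45 + brokerage 212.43 + duty 6909.00 + delivery 1171.45 = 9212.04

Seller: EUR 70808.08; buyer: EUR 9212.04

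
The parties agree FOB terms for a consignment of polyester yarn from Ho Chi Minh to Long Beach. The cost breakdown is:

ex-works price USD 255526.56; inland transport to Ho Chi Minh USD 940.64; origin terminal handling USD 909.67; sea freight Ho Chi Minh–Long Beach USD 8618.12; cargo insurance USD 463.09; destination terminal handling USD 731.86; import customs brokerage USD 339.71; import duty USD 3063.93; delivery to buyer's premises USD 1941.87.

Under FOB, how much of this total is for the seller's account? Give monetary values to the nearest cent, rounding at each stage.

FOB: the seller bears costs until goods are on board at the origin port; the buyer bears freight, insurance and all costs thereafter.
Seller's account: goods 255526.56 + inland to port 940.64 + origin terminal 909.67 = 257376.87
Buyer's account: freight 8618.12 + insurance 463.09 + destination terminal 731.86 + brokerage 339.71 + duty 3063.93 + delivery 1941.87 = 15158.58

Seller's account: USD 257376.87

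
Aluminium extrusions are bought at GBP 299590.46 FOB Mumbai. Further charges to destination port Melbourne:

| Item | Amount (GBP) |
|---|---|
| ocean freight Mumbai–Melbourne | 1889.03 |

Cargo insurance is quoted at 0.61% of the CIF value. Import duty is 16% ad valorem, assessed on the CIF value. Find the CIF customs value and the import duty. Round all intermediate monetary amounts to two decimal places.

Let C be the CIF value. C = FOB price + freight + 0.61% × C
C − 0.61% × C = 299590.46 + 1889.03
0.9939 × C = 301479.49
C = 301479.49 / 0.9939 = 303329.80
Insurance premium = 0.61% × 303329.80 = 1850.31
Import duty = 303329.80 × 16% = 48532.77

CIF value: GBP 303329.80; import duty: GBP 48532.77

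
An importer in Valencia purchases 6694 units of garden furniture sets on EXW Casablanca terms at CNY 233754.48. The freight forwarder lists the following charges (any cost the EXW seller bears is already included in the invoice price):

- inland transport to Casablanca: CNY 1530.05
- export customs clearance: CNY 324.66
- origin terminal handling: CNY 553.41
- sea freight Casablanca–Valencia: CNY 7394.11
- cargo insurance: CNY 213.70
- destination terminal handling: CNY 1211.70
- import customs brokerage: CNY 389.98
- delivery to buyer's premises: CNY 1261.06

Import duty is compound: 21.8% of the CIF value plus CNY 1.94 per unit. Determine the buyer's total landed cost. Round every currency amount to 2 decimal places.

EXW: the seller makes goods available at their premises; the buyer bears all onward costs.
CIF value = EXW price + inland to port + export clearance + origin terminal + freight + insurance = 233754.48 + 1530.05 + 324.66 + 553.41 + 7394.11 + 213.70 = 243770.41
Ad valorem component: 243770.41 × 21.8% = 53141.95
Specific component: 6694 × 1.94 = 12986.36
Import duty = 53141.95 + 12986.36 = 66128.31
Buyer bears: inland to port 1530.05 + export clearance 324.66 + origin terminal 553.41 + freight 7394.11 + insurance 213.70 + destination terminal 1211.70 + brokerage 389.98 + delivery 1261.06 + duty 66128.31 = 79006.98
Landed cost = invoice 233754.48 + 79006.98 = 312761.46

Total landed cost: CNY 312761.46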